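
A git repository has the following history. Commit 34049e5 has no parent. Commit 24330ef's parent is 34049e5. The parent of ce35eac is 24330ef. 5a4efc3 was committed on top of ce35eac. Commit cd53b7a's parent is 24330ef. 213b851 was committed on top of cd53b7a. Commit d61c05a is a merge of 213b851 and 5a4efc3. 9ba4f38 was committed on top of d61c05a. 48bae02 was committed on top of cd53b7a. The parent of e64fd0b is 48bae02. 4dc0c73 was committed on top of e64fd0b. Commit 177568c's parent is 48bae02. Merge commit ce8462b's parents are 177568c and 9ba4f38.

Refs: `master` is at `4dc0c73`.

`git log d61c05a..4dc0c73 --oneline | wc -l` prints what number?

Reachable from 4dc0c73: {24330ef, 34049e5, 48bae02, 4dc0c73, cd53b7a, e64fd0b}.
Reachable from d61c05a: {213b851, 24330ef, 34049e5, 5a4efc3, cd53b7a, ce35eac, d61c05a}.
In 4dc0c73's history but not d61c05a's: {48bae02, 4dc0c73, e64fd0b} — 3 commits.

3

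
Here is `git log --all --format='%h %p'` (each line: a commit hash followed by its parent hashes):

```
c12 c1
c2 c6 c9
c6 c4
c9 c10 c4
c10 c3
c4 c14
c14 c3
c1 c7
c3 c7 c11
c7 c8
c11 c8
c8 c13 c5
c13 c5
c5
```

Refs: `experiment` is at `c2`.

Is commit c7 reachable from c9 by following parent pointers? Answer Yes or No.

Ancestors of c9 (commits reachable by following parents): {c10, c11, c13, c14, c3, c4, c5, c7, c8, c9}.
c7 is in that set, so it is an ancestor of c9.

Yes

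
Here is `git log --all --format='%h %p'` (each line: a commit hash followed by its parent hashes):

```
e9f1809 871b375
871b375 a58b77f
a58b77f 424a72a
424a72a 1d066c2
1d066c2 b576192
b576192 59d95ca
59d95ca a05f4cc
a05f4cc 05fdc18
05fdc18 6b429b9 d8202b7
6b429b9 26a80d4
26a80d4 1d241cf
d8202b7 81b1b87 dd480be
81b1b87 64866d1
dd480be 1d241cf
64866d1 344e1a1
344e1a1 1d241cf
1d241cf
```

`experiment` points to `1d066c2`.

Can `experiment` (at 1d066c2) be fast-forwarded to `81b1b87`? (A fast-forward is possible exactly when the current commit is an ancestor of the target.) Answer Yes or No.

No

A fast-forward from 1d066c2 to 81b1b87 is possible iff 1d066c2 is an ancestor of 81b1b87.
Ancestors of 81b1b87: {1d241cf, 344e1a1, 64866d1, 81b1b87}.
1d066c2 is not among them, so fast-forward is not possible.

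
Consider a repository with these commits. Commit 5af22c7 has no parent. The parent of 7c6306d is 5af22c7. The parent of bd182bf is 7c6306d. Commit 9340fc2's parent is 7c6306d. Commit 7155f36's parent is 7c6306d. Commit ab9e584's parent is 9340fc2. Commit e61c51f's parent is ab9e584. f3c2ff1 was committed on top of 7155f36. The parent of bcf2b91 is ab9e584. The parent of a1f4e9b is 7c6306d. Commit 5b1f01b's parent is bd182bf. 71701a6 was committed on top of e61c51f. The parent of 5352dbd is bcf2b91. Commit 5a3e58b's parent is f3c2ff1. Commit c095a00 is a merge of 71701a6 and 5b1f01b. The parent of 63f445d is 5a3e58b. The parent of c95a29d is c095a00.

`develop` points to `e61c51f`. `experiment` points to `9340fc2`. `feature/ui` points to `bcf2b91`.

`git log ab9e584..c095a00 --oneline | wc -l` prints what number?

Reachable from c095a00: {5af22c7, 5b1f01b, 71701a6, 7c6306d, 9340fc2, ab9e584, bd182bf, c095a00, e61c51f}.
Reachable from ab9e584: {5af22c7, 7c6306d, 9340fc2, ab9e584}.
In c095a00's history but not ab9e584's: {5b1f01b, 71701a6, bd182bf, c095a00, e61c51f} — 5 commits.

5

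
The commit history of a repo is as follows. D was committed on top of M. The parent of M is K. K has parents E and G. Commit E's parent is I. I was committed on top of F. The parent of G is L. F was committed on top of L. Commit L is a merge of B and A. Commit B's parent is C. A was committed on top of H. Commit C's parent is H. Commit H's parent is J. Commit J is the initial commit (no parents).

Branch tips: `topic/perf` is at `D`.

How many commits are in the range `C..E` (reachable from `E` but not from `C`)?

6

Reachable from E: {A, B, C, E, F, H, I, J, L}.
Reachable from C: {C, H, J}.
In E's history but not C's: {A, B, E, F, I, L} — 6 commits.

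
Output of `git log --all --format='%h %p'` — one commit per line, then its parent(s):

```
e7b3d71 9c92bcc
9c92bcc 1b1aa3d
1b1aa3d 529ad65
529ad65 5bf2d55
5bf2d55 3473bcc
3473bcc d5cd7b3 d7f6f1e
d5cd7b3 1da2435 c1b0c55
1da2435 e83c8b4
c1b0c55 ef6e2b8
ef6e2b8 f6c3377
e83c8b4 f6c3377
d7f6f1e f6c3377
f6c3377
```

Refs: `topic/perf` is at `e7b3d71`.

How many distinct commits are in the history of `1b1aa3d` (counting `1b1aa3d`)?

Walking parent pointers from 1b1aa3d: reachable set = {1b1aa3d, 1da2435, 3473bcc, 529ad65, 5bf2d55, c1b0c55, d5cd7b3, d7f6f1e, e83c8b4, ef6e2b8, f6c3377}.
That is 11 commits.

11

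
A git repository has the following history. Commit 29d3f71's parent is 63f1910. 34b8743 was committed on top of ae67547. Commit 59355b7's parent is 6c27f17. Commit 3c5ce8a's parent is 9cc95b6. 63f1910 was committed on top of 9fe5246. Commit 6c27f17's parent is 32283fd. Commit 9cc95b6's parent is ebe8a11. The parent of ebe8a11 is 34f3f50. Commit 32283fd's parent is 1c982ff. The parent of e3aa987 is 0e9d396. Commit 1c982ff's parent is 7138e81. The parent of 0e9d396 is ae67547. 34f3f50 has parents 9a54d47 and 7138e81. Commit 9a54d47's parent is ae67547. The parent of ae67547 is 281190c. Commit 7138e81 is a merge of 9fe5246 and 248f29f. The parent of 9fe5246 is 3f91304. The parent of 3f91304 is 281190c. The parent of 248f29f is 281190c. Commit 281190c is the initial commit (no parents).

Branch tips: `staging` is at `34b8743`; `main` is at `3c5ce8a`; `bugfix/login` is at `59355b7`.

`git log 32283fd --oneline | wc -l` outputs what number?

Walking parent pointers from 32283fd: reachable set = {1c982ff, 248f29f, 281190c, 32283fd, 3f91304, 7138e81, 9fe5246}.
That is 7 commits.

7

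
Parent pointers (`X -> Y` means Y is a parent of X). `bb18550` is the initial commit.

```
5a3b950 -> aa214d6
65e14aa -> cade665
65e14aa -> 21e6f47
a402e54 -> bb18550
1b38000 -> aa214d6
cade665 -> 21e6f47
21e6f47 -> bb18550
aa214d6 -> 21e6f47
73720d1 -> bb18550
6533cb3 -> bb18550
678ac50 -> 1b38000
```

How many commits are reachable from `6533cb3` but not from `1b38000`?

1

Reachable from 6533cb3: {6533cb3, bb18550}.
Reachable from 1b38000: {1b38000, 21e6f47, aa214d6, bb18550}.
In 6533cb3's history but not 1b38000's: {6533cb3} — 1 commit.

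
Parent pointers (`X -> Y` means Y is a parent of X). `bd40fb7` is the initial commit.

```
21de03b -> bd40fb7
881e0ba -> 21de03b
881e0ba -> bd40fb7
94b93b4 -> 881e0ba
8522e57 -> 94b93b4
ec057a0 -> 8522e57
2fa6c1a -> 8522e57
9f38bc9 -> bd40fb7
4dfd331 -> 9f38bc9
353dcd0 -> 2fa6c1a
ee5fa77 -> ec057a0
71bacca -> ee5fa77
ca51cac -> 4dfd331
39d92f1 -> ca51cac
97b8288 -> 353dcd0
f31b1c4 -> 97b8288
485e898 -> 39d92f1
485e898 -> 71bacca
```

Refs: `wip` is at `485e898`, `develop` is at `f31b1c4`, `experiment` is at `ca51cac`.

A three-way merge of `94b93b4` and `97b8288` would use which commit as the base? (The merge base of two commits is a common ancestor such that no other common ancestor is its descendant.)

94b93b4

Ancestors of 94b93b4: {21de03b, 881e0ba, 94b93b4, bd40fb7}.
Ancestors of 97b8288: {21de03b, 2fa6c1a, 353dcd0, 8522e57, 881e0ba, 94b93b4, 97b8288, bd40fb7}.
Common ancestors: {21de03b, 881e0ba, 94b93b4, bd40fb7}.
Among these, 94b93b4 is not an ancestor of any other common ancestor — it is the merge base.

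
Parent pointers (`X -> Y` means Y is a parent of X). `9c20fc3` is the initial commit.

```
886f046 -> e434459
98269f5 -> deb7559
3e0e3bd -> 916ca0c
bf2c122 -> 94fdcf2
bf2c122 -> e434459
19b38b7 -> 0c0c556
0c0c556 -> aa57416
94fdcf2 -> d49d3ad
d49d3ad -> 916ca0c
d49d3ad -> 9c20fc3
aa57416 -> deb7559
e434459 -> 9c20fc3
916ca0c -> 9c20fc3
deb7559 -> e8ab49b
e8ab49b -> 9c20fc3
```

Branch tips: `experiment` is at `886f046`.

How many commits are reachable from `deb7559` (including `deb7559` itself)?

3

Walking parent pointers from deb7559: reachable set = {9c20fc3, deb7559, e8ab49b}.
That is 3 commits.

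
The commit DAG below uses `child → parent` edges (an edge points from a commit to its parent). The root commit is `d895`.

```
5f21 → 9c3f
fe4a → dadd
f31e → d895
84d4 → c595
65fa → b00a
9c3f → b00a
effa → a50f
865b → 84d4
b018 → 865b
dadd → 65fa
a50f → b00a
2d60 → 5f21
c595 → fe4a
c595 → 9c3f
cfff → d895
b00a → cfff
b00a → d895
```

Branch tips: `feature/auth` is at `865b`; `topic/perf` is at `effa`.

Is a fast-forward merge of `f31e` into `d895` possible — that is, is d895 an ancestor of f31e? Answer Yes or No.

Yes

A fast-forward from d895 to f31e is possible iff d895 is an ancestor of f31e.
Ancestors of f31e: {d895, f31e}.
d895 is among them, so fast-forward is possible.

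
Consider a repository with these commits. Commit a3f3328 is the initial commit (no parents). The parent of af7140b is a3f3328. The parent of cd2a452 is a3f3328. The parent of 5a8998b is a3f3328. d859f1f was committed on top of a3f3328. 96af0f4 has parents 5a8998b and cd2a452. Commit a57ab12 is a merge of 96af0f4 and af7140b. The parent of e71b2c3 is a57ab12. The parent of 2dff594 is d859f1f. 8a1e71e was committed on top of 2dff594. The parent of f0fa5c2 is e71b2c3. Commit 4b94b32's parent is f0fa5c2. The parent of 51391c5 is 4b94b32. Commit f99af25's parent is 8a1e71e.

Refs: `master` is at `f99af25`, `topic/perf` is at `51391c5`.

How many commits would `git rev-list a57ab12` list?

Walking parent pointers from a57ab12: reachable set = {5a8998b, 96af0f4, a3f3328, a57ab12, af7140b, cd2a452}.
That is 6 commits.

6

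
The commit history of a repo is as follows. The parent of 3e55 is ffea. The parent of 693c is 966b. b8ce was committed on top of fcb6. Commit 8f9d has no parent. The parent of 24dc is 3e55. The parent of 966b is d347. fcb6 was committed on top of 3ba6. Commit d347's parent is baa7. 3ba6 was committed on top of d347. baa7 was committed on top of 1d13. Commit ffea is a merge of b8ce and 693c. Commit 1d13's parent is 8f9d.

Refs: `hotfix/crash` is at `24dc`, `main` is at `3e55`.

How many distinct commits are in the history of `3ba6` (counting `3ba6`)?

Walking parent pointers from 3ba6: reachable set = {1d13, 3ba6, 8f9d, baa7, d347}.
That is 5 commits.

5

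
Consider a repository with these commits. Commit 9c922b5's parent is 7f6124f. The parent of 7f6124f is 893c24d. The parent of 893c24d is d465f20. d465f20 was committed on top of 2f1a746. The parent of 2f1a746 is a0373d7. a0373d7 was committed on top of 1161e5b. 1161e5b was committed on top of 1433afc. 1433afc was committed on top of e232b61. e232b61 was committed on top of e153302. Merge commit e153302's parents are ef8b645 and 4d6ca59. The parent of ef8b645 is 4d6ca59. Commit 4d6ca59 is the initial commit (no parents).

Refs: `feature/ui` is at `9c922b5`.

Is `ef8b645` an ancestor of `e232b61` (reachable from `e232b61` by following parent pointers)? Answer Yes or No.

Ancestors of e232b61 (commits reachable by following parents): {4d6ca59, e153302, e232b61, ef8b645}.
ef8b645 is in that set, so it is an ancestor of e232b61.

Yes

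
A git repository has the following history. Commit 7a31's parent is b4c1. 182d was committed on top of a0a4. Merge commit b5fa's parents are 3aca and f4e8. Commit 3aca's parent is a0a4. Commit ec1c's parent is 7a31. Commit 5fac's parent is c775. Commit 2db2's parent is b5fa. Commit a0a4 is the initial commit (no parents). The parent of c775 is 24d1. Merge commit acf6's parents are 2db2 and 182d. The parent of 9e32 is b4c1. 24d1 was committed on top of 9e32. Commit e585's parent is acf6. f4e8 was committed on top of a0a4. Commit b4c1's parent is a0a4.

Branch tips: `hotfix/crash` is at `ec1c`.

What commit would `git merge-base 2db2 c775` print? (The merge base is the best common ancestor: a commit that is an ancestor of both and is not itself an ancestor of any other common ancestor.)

a0a4

Ancestors of 2db2: {2db2, 3aca, a0a4, b5fa, f4e8}.
Ancestors of c775: {24d1, 9e32, a0a4, b4c1, c775}.
Common ancestors: {a0a4}.
The only common ancestor is a0a4, so it is the merge base.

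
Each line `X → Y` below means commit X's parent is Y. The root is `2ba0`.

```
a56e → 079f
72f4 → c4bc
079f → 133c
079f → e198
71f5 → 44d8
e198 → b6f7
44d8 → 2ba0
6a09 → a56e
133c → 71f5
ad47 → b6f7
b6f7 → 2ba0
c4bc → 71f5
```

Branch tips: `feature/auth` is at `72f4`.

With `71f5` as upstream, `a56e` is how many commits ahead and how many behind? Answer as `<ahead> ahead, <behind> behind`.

5 ahead, 0 behind

Reachable from a56e: {079f, 133c, 2ba0, 44d8, 71f5, a56e, b6f7, e198}.
Reachable from 71f5: {2ba0, 44d8, 71f5}.
Only in a56e's history (ahead): {079f, 133c, a56e, b6f7, e198} — 5.
Only in 71f5's history (behind): {} — 0.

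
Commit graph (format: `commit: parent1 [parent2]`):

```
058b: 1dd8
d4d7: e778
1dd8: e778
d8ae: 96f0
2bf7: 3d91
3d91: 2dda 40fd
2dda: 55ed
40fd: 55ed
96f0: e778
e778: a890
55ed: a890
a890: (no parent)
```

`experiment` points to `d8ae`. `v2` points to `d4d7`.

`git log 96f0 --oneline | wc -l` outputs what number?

3

Walking parent pointers from 96f0: reachable set = {96f0, a890, e778}.
That is 3 commits.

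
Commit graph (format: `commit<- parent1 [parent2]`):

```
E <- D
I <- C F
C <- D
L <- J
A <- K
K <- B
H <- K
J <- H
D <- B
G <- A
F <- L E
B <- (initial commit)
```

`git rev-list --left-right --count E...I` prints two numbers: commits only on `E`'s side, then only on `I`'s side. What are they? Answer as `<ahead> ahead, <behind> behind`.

Reachable from E: {B, D, E}.
Reachable from I: {B, C, D, E, F, H, I, J, K, L}.
Only in E's history (ahead): {} — 0.
Only in I's history (behind): {C, F, H, I, J, K, L} — 7.

0 ahead, 7 behind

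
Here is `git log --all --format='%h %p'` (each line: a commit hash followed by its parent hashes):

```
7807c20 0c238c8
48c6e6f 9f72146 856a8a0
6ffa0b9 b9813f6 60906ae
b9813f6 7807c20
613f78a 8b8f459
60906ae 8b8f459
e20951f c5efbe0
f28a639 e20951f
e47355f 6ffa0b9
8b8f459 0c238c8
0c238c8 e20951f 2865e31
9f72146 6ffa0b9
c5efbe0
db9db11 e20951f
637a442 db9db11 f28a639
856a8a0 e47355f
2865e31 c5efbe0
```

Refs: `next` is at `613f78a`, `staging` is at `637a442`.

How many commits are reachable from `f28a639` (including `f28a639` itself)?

Walking parent pointers from f28a639: reachable set = {c5efbe0, e20951f, f28a639}.
That is 3 commits.

3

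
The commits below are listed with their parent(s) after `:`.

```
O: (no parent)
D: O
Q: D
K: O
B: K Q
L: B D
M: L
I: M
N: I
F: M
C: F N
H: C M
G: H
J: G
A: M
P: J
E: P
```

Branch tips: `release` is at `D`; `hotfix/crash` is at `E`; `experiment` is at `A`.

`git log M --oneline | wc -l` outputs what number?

7

Walking parent pointers from M: reachable set = {B, D, K, L, M, O, Q}.
That is 7 commits.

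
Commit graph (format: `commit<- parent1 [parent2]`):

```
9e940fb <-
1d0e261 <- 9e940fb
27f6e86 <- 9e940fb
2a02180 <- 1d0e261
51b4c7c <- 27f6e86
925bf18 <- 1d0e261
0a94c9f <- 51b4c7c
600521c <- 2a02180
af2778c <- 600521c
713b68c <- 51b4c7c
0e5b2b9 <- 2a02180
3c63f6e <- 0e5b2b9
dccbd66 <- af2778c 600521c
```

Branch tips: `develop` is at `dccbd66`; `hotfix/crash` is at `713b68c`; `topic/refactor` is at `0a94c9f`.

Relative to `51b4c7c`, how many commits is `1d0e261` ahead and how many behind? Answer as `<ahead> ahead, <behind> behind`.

1 ahead, 2 behind

Reachable from 1d0e261: {1d0e261, 9e940fb}.
Reachable from 51b4c7c: {27f6e86, 51b4c7c, 9e940fb}.
Only in 1d0e261's history (ahead): {1d0e261} — 1.
Only in 51b4c7c's history (behind): {27f6e86, 51b4c7c} — 2.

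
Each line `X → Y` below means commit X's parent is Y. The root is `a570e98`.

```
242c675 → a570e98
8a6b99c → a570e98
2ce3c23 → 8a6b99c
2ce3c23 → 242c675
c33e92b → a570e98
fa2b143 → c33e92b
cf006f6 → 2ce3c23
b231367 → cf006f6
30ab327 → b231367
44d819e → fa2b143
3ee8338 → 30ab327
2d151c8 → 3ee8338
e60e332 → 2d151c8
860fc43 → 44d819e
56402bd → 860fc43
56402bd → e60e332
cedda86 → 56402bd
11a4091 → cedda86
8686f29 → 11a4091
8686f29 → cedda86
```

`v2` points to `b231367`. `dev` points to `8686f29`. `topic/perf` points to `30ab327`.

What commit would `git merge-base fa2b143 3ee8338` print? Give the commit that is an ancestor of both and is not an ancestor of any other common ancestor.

a570e98

Ancestors of fa2b143: {a570e98, c33e92b, fa2b143}.
Ancestors of 3ee8338: {242c675, 2ce3c23, 30ab327, 3ee8338, 8a6b99c, a570e98, b231367, cf006f6}.
Common ancestors: {a570e98}.
The only common ancestor is a570e98, so it is the merge base.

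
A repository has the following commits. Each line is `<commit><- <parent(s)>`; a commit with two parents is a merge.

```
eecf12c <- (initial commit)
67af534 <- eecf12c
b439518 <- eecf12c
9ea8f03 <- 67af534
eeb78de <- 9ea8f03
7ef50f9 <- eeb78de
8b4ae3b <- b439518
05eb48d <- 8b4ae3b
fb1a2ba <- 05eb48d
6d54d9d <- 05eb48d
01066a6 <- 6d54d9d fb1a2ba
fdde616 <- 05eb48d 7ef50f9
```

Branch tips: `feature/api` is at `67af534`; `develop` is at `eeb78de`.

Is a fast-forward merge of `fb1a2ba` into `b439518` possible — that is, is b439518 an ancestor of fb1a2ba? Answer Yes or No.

Yes

A fast-forward from b439518 to fb1a2ba is possible iff b439518 is an ancestor of fb1a2ba.
Ancestors of fb1a2ba: {05eb48d, 8b4ae3b, b439518, eecf12c, fb1a2ba}.
b439518 is among them, so fast-forward is possible.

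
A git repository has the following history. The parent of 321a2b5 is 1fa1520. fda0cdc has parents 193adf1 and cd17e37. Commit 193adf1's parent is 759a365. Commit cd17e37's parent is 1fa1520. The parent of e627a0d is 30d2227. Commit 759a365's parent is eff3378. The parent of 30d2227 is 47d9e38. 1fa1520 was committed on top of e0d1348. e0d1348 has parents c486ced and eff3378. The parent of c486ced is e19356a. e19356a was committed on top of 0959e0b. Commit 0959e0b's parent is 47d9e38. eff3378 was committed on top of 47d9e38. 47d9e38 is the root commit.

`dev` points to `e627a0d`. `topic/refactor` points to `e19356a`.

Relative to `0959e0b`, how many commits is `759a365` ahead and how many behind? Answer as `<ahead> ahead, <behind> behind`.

2 ahead, 1 behind

Reachable from 759a365: {47d9e38, 759a365, eff3378}.
Reachable from 0959e0b: {0959e0b, 47d9e38}.
Only in 759a365's history (ahead): {759a365, eff3378} — 2.
Only in 0959e0b's history (behind): {0959e0b} — 1.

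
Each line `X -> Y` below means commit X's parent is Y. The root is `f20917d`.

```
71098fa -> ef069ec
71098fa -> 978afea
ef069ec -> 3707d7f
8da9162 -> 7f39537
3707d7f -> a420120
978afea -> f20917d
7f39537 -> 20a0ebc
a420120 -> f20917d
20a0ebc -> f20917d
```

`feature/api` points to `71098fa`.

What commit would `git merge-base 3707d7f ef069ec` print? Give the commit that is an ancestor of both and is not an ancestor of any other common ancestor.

3707d7f

Ancestors of 3707d7f: {3707d7f, a420120, f20917d}.
Ancestors of ef069ec: {3707d7f, a420120, ef069ec, f20917d}.
Common ancestors: {3707d7f, a420120, f20917d}.
Among these, 3707d7f is not an ancestor of any other common ancestor — it is the merge base.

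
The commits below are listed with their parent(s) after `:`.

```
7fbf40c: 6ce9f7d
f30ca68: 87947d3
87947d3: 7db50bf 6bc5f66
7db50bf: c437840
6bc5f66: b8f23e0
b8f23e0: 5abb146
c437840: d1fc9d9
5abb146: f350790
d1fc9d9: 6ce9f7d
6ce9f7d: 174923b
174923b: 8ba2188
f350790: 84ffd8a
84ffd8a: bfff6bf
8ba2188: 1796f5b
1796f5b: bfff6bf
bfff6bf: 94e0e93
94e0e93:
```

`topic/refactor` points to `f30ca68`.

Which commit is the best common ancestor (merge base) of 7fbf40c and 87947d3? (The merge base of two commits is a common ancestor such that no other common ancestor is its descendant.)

6ce9f7d

Ancestors of 7fbf40c: {174923b, 1796f5b, 6ce9f7d, 7fbf40c, 8ba2188, 94e0e93, bfff6bf}.
Ancestors of 87947d3: {174923b, 1796f5b, 5abb146, 6bc5f66, 6ce9f7d, 7db50bf, 84ffd8a, 87947d3, 8ba2188, 94e0e93, b8f23e0, bfff6bf, c437840, d1fc9d9, f350790}.
Common ancestors: {174923b, 1796f5b, 6ce9f7d, 8ba2188, 94e0e93, bfff6bf}.
Among these, 6ce9f7d is not an ancestor of any other common ancestor — it is the merge base.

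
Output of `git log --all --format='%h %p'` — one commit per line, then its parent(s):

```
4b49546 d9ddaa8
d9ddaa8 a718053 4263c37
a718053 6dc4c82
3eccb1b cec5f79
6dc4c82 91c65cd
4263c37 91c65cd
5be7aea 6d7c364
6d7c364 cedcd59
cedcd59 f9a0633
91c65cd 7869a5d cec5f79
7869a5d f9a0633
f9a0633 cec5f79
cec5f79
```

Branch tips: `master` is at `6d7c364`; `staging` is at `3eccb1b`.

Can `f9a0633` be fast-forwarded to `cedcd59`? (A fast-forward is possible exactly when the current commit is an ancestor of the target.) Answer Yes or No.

A fast-forward from f9a0633 to cedcd59 is possible iff f9a0633 is an ancestor of cedcd59.
Ancestors of cedcd59: {cec5f79, cedcd59, f9a0633}.
f9a0633 is among them, so fast-forward is possible.

Yes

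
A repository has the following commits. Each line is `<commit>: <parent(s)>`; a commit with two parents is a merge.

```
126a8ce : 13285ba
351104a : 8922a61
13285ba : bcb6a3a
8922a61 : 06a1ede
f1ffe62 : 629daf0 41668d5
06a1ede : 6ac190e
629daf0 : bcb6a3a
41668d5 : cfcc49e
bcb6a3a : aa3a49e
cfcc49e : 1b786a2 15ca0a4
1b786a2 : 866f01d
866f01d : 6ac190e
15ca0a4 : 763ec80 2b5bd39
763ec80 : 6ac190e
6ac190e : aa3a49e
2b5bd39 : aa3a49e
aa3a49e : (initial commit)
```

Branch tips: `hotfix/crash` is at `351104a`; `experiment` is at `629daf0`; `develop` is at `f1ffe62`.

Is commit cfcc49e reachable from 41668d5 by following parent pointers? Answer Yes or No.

Yes

Ancestors of 41668d5 (commits reachable by following parents): {15ca0a4, 1b786a2, 2b5bd39, 41668d5, 6ac190e, 763ec80, 866f01d, aa3a49e, cfcc49e}.
cfcc49e is in that set, so it is an ancestor of 41668d5.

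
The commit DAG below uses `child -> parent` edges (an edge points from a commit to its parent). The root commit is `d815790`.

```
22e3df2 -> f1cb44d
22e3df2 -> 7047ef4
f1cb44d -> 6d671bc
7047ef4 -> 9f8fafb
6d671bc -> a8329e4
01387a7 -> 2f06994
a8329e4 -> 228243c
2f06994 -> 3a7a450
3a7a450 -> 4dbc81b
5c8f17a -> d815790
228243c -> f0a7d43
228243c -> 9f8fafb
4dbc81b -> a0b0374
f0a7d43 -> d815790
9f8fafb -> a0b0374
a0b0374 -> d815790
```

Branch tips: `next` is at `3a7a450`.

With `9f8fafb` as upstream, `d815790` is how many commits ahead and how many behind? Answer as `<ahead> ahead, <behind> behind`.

Reachable from d815790: {d815790}.
Reachable from 9f8fafb: {9f8fafb, a0b0374, d815790}.
Only in d815790's history (ahead): {} — 0.
Only in 9f8fafb's history (behind): {9f8fafb, a0b0374} — 2.

0 ahead, 2 behind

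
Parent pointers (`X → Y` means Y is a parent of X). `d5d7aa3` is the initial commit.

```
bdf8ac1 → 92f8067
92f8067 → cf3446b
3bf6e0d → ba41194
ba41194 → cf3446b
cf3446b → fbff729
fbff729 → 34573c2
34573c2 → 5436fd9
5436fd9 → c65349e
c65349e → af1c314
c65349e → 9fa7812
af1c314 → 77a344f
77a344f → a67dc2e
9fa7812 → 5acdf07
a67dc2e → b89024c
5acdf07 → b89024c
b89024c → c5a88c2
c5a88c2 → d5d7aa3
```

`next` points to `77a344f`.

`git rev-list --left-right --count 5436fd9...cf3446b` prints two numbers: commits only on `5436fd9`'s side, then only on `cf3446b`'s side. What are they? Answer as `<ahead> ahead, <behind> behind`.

Reachable from 5436fd9: {5436fd9, 5acdf07, 77a344f, 9fa7812, a67dc2e, af1c314, b89024c, c5a88c2, c65349e, d5d7aa3}.
Reachable from cf3446b: {34573c2, 5436fd9, 5acdf07, 77a344f, 9fa7812, a67dc2e, af1c314, b89024c, c5a88c2, c65349e, cf3446b, d5d7aa3, fbff729}.
Only in 5436fd9's history (ahead): {} — 0.
Only in cf3446b's history (behind): {34573c2, cf3446b, fbff729} — 3.

0 ahead, 3 behind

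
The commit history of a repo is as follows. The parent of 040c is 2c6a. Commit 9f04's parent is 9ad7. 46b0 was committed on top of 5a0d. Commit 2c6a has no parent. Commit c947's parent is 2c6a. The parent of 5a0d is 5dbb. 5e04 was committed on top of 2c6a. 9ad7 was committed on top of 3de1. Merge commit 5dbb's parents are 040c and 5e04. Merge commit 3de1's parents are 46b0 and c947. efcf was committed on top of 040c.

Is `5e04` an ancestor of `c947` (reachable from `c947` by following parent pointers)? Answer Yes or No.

No

Ancestors of c947: {2c6a, c947}.
5e04 is not in that set, so it is not an ancestor of c947.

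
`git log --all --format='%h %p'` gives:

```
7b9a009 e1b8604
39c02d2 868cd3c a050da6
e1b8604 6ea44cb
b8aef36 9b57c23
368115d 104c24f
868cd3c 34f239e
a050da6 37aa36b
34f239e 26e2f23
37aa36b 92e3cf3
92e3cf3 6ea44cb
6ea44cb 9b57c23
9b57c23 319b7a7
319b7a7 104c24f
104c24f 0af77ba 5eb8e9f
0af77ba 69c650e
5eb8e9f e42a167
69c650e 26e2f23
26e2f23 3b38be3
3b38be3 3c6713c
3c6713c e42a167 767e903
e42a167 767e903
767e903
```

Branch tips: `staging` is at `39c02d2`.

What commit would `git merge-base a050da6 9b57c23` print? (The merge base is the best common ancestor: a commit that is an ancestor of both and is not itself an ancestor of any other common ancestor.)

Ancestors of a050da6: {0af77ba, 104c24f, 26e2f23, 319b7a7, 37aa36b, 3b38be3, 3c6713c, 5eb8e9f, 69c650e, 6ea44cb, 767e903, 92e3cf3, 9b57c23, a050da6, e42a167}.
Ancestors of 9b57c23: {0af77ba, 104c24f, 26e2f23, 319b7a7, 3b38be3, 3c6713c, 5eb8e9f, 69c650e, 767e903, 9b57c23, e42a167}.
Common ancestors: {0af77ba, 104c24f, 26e2f23, 319b7a7, 3b38be3, 3c6713c, 5eb8e9f, 69c650e, 767e903, 9b57c23, e42a167}.
Among these, 9b57c23 is not an ancestor of any other common ancestor — it is the merge base.

9b57c23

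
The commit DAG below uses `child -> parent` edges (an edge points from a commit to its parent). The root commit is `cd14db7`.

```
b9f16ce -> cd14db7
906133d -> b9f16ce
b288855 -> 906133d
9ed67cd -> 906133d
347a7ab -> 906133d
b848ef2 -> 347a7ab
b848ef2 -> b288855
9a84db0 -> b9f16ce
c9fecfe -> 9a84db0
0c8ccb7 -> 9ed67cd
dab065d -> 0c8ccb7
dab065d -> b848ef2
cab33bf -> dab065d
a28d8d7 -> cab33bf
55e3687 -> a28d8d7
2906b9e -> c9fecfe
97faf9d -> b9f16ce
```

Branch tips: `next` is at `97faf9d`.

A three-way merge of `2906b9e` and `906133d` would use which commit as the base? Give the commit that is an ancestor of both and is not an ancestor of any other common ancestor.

Ancestors of 2906b9e: {2906b9e, 9a84db0, b9f16ce, c9fecfe, cd14db7}.
Ancestors of 906133d: {906133d, b9f16ce, cd14db7}.
Common ancestors: {b9f16ce, cd14db7}.
Among these, b9f16ce is not an ancestor of any other common ancestor — it is the merge base.

b9f16ce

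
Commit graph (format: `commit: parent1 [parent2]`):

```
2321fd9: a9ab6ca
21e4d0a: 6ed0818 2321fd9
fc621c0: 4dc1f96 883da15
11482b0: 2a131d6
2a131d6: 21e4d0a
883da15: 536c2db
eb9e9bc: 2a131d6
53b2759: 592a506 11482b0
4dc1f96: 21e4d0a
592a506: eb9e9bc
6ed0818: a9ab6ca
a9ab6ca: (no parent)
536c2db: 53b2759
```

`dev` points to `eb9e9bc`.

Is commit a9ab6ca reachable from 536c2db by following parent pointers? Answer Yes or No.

Ancestors of 536c2db (commits reachable by following parents): {11482b0, 21e4d0a, 2321fd9, 2a131d6, 536c2db, 53b2759, 592a506, 6ed0818, a9ab6ca, eb9e9bc}.
a9ab6ca is in that set, so it is an ancestor of 536c2db.

Yes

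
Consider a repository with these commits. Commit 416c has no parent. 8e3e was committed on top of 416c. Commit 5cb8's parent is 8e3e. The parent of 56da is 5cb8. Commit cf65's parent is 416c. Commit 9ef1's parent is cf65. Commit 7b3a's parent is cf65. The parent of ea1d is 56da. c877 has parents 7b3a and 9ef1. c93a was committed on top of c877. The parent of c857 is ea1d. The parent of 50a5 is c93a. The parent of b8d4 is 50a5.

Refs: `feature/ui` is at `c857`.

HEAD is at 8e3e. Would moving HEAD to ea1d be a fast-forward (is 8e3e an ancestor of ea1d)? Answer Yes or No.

Yes

A fast-forward from 8e3e to ea1d is possible iff 8e3e is an ancestor of ea1d.
Ancestors of ea1d: {416c, 56da, 5cb8, 8e3e, ea1d}.
8e3e is among them, so fast-forward is possible.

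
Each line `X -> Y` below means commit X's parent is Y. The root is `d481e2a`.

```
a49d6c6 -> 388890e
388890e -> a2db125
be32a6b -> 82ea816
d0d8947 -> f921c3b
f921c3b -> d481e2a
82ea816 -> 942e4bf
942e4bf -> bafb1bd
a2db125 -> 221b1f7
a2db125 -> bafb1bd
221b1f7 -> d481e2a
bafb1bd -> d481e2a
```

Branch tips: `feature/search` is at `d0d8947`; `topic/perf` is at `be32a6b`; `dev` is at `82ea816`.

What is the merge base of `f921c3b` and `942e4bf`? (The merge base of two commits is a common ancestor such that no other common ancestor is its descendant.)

d481e2a

Ancestors of f921c3b: {d481e2a, f921c3b}.
Ancestors of 942e4bf: {942e4bf, bafb1bd, d481e2a}.
Common ancestors: {d481e2a}.
The only common ancestor is d481e2a, so it is the merge base.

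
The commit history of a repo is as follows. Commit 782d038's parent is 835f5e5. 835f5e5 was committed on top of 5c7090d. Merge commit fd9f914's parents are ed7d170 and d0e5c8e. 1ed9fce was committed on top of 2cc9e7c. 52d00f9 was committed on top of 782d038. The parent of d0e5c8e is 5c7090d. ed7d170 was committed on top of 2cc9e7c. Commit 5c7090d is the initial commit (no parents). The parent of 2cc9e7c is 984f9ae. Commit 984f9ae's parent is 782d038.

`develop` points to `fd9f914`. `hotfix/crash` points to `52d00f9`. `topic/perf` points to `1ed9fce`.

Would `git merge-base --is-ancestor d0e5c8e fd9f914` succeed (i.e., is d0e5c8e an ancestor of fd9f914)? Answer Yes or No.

Yes

Ancestors of fd9f914 (commits reachable by following parents): {2cc9e7c, 5c7090d, 782d038, 835f5e5, 984f9ae, d0e5c8e, ed7d170, fd9f914}.
d0e5c8e is in that set, so it is an ancestor of fd9f914.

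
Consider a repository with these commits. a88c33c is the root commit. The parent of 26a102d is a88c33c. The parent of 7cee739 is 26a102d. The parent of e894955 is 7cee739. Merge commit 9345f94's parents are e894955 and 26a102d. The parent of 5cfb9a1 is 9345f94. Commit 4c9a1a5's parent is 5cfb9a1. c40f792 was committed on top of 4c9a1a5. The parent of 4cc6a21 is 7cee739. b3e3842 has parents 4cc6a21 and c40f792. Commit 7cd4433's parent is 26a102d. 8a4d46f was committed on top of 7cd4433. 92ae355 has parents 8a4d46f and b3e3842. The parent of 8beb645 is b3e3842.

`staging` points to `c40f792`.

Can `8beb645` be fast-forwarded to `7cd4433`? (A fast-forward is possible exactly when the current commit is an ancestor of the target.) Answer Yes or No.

No

A fast-forward from 8beb645 to 7cd4433 is possible iff 8beb645 is an ancestor of 7cd4433.
Ancestors of 7cd4433: {26a102d, 7cd4433, a88c33c}.
8beb645 is not among them, so fast-forward is not possible.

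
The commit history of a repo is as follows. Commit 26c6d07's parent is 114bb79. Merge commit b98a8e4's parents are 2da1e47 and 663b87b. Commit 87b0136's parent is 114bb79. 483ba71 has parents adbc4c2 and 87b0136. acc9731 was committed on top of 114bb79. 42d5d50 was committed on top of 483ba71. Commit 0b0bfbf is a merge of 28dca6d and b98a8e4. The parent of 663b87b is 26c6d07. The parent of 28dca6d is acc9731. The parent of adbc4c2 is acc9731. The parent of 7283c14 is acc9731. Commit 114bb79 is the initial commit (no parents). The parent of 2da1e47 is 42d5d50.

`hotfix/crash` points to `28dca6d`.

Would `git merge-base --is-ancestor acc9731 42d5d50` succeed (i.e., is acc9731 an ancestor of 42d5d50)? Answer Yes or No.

Yes

Ancestors of 42d5d50 (commits reachable by following parents): {114bb79, 42d5d50, 483ba71, 87b0136, acc9731, adbc4c2}.
acc9731 is in that set, so it is an ancestor of 42d5d50.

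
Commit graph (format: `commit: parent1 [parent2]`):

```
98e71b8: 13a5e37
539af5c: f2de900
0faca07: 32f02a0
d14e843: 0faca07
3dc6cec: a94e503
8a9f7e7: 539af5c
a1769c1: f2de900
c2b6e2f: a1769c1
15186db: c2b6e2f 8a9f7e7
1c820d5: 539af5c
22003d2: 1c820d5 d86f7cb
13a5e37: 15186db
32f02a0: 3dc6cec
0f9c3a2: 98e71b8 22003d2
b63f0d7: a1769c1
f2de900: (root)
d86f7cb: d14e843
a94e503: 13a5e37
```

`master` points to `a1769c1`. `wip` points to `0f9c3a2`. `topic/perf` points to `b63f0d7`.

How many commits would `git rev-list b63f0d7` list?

3

Walking parent pointers from b63f0d7: reachable set = {a1769c1, b63f0d7, f2de900}.
That is 3 commits.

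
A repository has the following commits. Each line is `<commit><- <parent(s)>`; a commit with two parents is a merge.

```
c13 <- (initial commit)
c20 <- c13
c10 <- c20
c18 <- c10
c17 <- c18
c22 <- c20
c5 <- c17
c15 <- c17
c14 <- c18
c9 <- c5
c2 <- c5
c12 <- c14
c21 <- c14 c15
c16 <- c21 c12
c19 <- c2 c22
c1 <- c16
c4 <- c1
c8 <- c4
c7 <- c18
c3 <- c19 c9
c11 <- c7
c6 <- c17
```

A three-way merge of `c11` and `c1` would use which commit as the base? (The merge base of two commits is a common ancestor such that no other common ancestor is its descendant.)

c18

Ancestors of c11: {c10, c11, c13, c18, c20, c7}.
Ancestors of c1: {c1, c10, c12, c13, c14, c15, c16, c17, c18, c20, c21}.
Common ancestors: {c10, c13, c18, c20}.
Among these, c18 is not an ancestor of any other common ancestor — it is the merge base.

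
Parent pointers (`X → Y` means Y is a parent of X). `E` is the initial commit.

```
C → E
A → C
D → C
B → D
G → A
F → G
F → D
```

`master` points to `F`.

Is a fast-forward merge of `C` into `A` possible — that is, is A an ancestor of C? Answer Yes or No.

No

A fast-forward from A to C is possible iff A is an ancestor of C.
Ancestors of C: {C, E}.
A is not among them, so fast-forward is not possible.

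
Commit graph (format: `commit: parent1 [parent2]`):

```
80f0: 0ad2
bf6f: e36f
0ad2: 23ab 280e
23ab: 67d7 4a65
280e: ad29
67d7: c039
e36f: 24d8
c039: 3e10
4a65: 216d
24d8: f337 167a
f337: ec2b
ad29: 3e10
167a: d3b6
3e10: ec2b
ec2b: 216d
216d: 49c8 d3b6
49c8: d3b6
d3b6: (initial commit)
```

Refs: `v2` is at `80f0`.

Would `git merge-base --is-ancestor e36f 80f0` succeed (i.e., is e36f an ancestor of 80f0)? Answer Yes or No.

No

Ancestors of 80f0: {0ad2, 216d, 23ab, 280e, 3e10, 49c8, 4a65, 67d7, 80f0, ad29, c039, d3b6, ec2b}.
e36f is not in that set, so it is not an ancestor of 80f0.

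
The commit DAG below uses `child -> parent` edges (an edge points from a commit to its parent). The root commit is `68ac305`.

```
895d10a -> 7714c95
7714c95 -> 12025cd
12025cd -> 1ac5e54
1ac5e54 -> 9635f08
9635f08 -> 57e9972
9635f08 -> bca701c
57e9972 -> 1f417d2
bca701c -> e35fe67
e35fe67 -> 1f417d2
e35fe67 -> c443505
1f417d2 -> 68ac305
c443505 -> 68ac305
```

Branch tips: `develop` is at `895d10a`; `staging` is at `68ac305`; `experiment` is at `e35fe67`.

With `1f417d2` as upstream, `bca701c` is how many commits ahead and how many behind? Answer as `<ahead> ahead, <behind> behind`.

Reachable from bca701c: {1f417d2, 68ac305, bca701c, c443505, e35fe67}.
Reachable from 1f417d2: {1f417d2, 68ac305}.
Only in bca701c's history (ahead): {bca701c, c443505, e35fe67} — 3.
Only in 1f417d2's history (behind): {} — 0.

3 ahead, 0 behind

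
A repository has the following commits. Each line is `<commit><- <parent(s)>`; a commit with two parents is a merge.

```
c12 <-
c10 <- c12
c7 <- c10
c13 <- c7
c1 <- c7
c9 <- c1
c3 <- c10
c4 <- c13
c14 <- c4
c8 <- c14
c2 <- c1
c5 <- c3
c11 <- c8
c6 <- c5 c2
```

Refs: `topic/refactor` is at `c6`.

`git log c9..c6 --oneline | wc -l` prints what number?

4

Reachable from c6: {c1, c10, c12, c2, c3, c5, c6, c7}.
Reachable from c9: {c1, c10, c12, c7, c9}.
In c6's history but not c9's: {c2, c3, c5, c6} — 4 commits.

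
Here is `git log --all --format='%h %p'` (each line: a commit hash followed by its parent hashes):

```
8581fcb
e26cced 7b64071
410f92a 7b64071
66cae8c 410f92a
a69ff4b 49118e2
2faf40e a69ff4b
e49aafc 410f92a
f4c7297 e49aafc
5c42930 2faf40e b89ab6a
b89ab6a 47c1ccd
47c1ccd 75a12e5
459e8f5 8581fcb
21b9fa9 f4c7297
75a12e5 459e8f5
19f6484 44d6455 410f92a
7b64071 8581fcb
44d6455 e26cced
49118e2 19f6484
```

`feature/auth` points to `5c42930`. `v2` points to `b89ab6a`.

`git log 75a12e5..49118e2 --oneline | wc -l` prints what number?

Reachable from 49118e2: {19f6484, 410f92a, 44d6455, 49118e2, 7b64071, 8581fcb, e26cced}.
Reachable from 75a12e5: {459e8f5, 75a12e5, 8581fcb}.
In 49118e2's history but not 75a12e5's: {19f6484, 410f92a, 44d6455, 49118e2, 7b64071, e26cced} — 6 commits.

6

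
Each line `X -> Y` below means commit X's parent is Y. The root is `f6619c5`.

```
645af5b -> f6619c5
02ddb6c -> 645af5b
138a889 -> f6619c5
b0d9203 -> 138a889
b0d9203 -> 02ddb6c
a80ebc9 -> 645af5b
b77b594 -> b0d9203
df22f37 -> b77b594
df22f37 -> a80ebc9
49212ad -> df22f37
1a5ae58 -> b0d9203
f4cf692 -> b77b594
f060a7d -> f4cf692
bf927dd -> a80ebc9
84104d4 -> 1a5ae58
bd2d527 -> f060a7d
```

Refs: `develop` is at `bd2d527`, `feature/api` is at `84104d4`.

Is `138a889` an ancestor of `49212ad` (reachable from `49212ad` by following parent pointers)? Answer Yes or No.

Yes

Ancestors of 49212ad (commits reachable by following parents): {02ddb6c, 138a889, 49212ad, 645af5b, a80ebc9, b0d9203, b77b594, df22f37, f6619c5}.
138a889 is in that set, so it is an ancestor of 49212ad.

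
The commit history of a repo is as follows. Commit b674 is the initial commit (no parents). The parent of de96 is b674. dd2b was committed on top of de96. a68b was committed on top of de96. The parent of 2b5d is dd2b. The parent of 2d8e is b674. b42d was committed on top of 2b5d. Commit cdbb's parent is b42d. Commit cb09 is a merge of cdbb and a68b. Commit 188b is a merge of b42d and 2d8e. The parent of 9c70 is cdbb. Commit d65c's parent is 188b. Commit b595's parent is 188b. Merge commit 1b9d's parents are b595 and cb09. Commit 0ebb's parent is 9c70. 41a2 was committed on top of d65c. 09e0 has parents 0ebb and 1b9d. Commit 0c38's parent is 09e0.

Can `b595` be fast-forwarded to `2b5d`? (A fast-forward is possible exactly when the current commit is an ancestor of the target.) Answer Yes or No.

A fast-forward from b595 to 2b5d is possible iff b595 is an ancestor of 2b5d.
Ancestors of 2b5d: {2b5d, b674, dd2b, de96}.
b595 is not among them, so fast-forward is not possible.

No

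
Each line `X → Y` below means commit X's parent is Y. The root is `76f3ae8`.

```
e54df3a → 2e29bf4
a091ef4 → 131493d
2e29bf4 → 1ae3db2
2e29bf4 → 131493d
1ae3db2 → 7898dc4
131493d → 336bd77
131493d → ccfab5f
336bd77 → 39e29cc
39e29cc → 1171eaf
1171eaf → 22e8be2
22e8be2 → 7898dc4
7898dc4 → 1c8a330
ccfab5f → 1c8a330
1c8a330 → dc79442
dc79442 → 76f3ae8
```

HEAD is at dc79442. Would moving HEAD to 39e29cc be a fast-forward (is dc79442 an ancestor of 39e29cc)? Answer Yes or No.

Yes

A fast-forward from dc79442 to 39e29cc is possible iff dc79442 is an ancestor of 39e29cc.
Ancestors of 39e29cc: {1171eaf, 1c8a330, 22e8be2, 39e29cc, 76f3ae8, 7898dc4, dc79442}.
dc79442 is among them, so fast-forward is possible.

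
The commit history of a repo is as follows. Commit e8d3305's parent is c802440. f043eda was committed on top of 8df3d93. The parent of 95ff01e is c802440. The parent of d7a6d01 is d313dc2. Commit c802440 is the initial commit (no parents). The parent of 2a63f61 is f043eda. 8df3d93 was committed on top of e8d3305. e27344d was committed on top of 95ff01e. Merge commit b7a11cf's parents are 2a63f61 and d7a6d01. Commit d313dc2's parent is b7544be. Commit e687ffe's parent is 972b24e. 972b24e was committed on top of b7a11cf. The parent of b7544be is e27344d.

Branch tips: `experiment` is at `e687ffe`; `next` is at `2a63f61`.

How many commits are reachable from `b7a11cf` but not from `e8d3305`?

Reachable from b7a11cf: {2a63f61, 8df3d93, 95ff01e, b7544be, b7a11cf, c802440, d313dc2, d7a6d01, e27344d, e8d3305, f043eda}.
Reachable from e8d3305: {c802440, e8d3305}.
In b7a11cf's history but not e8d3305's: {2a63f61, 8df3d93, 95ff01e, b7544be, b7a11cf, d313dc2, d7a6d01, e27344d, f043eda} — 9 commits.

9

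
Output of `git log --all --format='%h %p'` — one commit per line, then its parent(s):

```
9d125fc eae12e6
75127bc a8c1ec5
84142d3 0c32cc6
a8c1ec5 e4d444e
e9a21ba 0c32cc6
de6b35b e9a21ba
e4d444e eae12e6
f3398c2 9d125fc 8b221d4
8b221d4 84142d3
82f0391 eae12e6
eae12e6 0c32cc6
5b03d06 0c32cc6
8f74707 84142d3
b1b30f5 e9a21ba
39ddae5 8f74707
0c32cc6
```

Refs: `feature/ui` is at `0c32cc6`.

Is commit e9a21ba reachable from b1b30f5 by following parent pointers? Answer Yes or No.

Ancestors of b1b30f5 (commits reachable by following parents): {0c32cc6, b1b30f5, e9a21ba}.
e9a21ba is in that set, so it is an ancestor of b1b30f5.

Yes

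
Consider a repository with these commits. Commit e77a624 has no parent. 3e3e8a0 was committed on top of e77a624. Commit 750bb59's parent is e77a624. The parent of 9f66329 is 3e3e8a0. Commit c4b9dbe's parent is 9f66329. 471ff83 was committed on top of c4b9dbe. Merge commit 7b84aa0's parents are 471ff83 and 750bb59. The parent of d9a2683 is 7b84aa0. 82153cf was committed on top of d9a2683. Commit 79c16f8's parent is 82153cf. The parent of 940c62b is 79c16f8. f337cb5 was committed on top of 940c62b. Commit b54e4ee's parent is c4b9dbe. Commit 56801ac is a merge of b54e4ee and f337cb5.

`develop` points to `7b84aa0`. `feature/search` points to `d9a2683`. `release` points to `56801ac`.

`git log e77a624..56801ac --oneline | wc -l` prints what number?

Reachable from 56801ac: {3e3e8a0, 471ff83, 56801ac, 750bb59, 79c16f8, 7b84aa0, 82153cf, 940c62b, 9f66329, b54e4ee, c4b9dbe, d9a2683, e77a624, f337cb5}.
Reachable from e77a624: {e77a624}.
In 56801ac's history but not e77a624's: {3e3e8a0, 471ff83, 56801ac, 750bb59, 79c16f8, 7b84aa0, 82153cf, 940c62b, 9f66329, b54e4ee, c4b9dbe, d9a2683, f337cb5} — 13 commits.

13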